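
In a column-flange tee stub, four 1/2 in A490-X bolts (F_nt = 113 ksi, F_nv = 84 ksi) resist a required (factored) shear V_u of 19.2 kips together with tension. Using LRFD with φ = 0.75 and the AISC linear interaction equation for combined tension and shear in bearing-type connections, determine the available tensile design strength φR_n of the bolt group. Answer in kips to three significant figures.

60.7 kips

A_b = π·0.5²/4 = 0.1963 in²; f_rv = 19.2 / (4 × 0.1963) = 24.45 ksi.
F'_nt = 1.3 F_nt − (F_nt / φF_nv) f_rv = 1.3·113 − (113/(0.75·84))·24.45 = 103.1 ksi, capped at F_nt → F'_nt = 103.1 ksi.
R_n = F'_nt · A_b · n = 103.1 × 0.1963 × 4 = 80.94 kips.
Design strength φR_n = 0.75 × 80.94 = 60.7 kips.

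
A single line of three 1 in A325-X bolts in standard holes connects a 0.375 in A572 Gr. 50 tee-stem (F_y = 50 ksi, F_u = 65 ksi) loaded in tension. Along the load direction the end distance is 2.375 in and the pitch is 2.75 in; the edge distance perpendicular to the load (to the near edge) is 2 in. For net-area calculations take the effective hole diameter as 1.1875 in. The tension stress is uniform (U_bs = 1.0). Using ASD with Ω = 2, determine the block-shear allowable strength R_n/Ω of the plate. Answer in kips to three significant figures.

53 kips

Shear plane L_v = 2.375 + 2·2.75 = 7.875 in; A_gv = 7.875 × 0.375 = 2.953 in².
A_nv = (7.875 − 2.5·1.1875) × 0.375 = 1.84 in².
A_nt = (2 − 0.5·1.1875) × 0.375 = 0.5273 in².
0.6 F_u A_nv = 71.75 kips; 0.6 F_y A_gv = 88.59 kips → shear rupture governs the shear term.
R_n = 71.75 + 1.0 × 65 × 0.5273 = 106 kips.
Allowable strength R_n/Ω = 106 / 2 = 53 kips.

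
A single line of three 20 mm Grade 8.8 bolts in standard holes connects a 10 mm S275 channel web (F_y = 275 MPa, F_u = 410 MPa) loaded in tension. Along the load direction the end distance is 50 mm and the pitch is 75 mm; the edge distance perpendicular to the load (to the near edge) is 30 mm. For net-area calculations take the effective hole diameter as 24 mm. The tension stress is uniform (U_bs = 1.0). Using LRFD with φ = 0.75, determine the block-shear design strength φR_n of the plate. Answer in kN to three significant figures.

Shear plane L_v = 50 + 2·75 = 200 mm; A_gv = 200 × 10 = 2000 mm².
A_nv = (200 − 2.5·24) × 10 = 1400 mm².
A_nt = (30 − 0.5·24) × 10 = 180 mm².
0.6 F_u A_nv = 344.4 kN; 0.6 F_y A_gv = 330 kN → shear yielding governs the shear term.
R_n = 330 + 1.0 × 410 × 180 / 1000 = 403.8 kN.
Design strength φR_n = 0.75 × 403.8 = 303 kN.

303 kN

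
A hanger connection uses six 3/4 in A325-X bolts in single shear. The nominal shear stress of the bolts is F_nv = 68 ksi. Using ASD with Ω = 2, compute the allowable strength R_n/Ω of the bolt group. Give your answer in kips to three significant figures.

90.1 kips

A_b = π × 0.75² / 4 = 0.4418 in².
R_n = F_nv · A_b · n · n_s = 68 × 0.4418 × 6 × 1 = 180.2 kips.
Allowable strength R_n/Ω = 180.2 / 2 = 90.1 kips.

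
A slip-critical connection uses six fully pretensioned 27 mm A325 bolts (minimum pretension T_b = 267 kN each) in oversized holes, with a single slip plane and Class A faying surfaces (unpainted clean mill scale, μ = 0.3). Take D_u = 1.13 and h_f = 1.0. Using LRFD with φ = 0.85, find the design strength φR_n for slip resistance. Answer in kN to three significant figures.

462 kN

R_n = μ · D_u · h_f · T_b · n_s · n_b = 0.3 × 1.13 × 1.0 × 267 × 1 × 6 = 543.1 kN.
Design strength φR_n = 0.85 × 543.1 = 462 kN.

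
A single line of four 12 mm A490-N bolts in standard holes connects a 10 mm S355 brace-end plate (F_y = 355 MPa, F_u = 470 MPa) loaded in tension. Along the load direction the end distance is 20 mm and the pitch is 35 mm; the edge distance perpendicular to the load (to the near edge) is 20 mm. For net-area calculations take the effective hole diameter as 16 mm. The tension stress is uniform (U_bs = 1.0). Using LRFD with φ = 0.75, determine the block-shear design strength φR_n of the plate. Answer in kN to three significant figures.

Shear plane L_v = 20 + 3·35 = 125 mm; A_gv = 125 × 10 = 1250 mm².
A_nv = (125 − 3.5·16) × 10 = 690 mm².
A_nt = (20 − 0.5·16) × 10 = 120 mm².
0.6 F_u A_nv = 194.6 kN; 0.6 F_y A_gv = 266.2 kN → shear rupture governs the shear term.
R_n = 194.6 + 1.0 × 470 × 120 / 1000 = 251 kN.
Design strength φR_n = 0.75 × 251 = 188 kN.

188 kN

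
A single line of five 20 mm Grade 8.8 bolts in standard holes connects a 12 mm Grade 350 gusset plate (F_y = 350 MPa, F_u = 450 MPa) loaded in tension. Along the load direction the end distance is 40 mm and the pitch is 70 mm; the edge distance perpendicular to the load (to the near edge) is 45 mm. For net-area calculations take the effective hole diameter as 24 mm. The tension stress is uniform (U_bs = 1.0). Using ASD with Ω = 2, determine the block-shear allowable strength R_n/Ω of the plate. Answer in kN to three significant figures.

Shear plane L_v = 40 + 4·70 = 320 mm; A_gv = 320 × 12 = 3840 mm².
A_nv = (320 − 4.5·24) × 12 = 2544 mm².
A_nt = (45 − 0.5·24) × 12 = 396 mm².
0.6 F_u A_nv = 686.9 kN; 0.6 F_y A_gv = 806.4 kN → shear rupture governs the shear term.
R_n = 686.9 + 1.0 × 450 × 396 / 1000 = 865.1 kN.
Allowable strength R_n/Ω = 865.1 / 2 = 433 kN.

433 kN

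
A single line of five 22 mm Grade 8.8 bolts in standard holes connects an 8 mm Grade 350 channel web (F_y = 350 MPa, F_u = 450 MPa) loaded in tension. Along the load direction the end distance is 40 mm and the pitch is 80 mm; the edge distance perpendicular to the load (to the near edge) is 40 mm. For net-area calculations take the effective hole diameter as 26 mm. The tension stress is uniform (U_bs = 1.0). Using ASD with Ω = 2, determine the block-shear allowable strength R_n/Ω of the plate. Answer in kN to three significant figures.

311 kN

Shear plane L_v = 40 + 4·80 = 360 mm; A_gv = 360 × 8 = 2880 mm².
A_nv = (360 − 4.5·26) × 8 = 1944 mm².
A_nt = (40 − 0.5·26) × 8 = 216 mm².
0.6 F_u A_nv = 524.9 kN; 0.6 F_y A_gv = 604.8 kN → shear rupture governs the shear term.
R_n = 524.9 + 1.0 × 450 × 216 / 1000 = 622.1 kN.
Allowable strength R_n/Ω = 622.1 / 2 = 311 kN.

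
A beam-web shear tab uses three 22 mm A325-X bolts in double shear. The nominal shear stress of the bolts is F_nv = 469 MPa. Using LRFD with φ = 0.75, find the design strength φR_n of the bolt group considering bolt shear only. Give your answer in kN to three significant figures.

802 kN

A_b = π × 22² / 4 = 380.1 mm².
R_n = F_nv · A_b · n · n_s = 469 × 380.1 × 3 × 2 / 1000 = 1070 kN.
Design strength φR_n = 0.75 × 1070 = 802 kN.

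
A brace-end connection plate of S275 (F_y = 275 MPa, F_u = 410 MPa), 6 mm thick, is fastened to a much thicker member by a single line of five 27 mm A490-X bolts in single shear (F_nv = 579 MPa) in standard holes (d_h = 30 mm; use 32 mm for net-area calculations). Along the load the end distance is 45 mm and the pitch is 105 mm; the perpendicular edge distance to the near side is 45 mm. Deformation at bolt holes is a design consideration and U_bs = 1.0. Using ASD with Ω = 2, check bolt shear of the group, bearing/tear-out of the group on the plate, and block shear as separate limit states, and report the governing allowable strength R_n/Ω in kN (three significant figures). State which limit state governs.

Bolt shear: A_b = π·27²/4 = 572.6 mm²; R_n = 579 × 572.6 × 5 × 1 / 1000 = 1658 kN → 1658 / 2 = 829 kN.
Bearing: edge l_c = 30, r_n = 88.56 kN; interior l_c = 75, r_n = 159.4 kN; R_n = 88.56 + 4·159.4 = 726.2 kN → 363 kN.
Block shear: A_gv = 2790, A_nv = 1926, A_nt = 174 mm²; R_n = min(0.6F_uA_nv, 0.6F_yA_gv) + U_bs·F_u·A_nt = 531.7 kN → 266 kN.
Block shear governs: 266 kN.

266 kN (block shear governs)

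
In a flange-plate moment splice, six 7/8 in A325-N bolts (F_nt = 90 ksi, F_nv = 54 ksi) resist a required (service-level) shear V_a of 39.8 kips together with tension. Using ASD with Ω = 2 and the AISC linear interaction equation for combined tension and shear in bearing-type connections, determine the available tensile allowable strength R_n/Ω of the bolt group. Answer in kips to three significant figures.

A_b = π·0.875²/4 = 0.6013 in²; f_rv = 39.8 / (6 × 0.6013) = 11.03 ksi.
F'_nt = 1.3 F_nt − (Ω F_nt / F_nv) f_rv = 1.3·90 − (2·90/54)·11.03 = 80.23 ksi, capped at F_nt → F'_nt = 80.23 ksi.
R_n = F'_nt · A_b · n = 80.23 × 0.6013 × 6 = 289.5 kips.
Allowable strength R_n/Ω = 289.5 / 2 = 145 kips.

145 kips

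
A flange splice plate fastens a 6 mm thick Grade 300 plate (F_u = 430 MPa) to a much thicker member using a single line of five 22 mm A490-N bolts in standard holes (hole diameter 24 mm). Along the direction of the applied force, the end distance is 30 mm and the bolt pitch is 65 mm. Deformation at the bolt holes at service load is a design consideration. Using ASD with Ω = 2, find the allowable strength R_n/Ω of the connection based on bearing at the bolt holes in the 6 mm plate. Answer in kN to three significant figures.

Per bolt r_n = 1.2 l_c t F_u ≤ 2.4 d t F_u; upper limit = 2.4 × 22 × 6 × 430 / 1000 = 136.2 kN.
Edge bolt: l_c = 30 − 24/2 = 18 mm → 1.2 × 18 × 6 × 430 / 1000 = 55.73 → r_n = 55.73 kN.
Interior bolts: l_c = 65 − 24 = 41 mm → 1.2 × 41 × 6 × 430 / 1000 = 126.9 → r_n = 126.9 kN.
R_n = 1 × 55.73 + 4 × 126.9 = 563.5 kN.
Allowable strength R_n/Ω = 563.5 / 2 = 282 kN.

282 kN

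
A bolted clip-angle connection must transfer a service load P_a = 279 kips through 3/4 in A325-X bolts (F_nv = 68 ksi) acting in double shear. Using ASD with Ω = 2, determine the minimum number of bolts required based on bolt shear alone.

A_b = π·0.75²/4 = 0.4418 in².
Per-bolt allowable strength R_n/Ω = 68 × 0.4418 × 2 / 2 = 30.04 kips.
n ≥ 279 / 30.04 = 9.287 → use 10 bolts.

10 bolts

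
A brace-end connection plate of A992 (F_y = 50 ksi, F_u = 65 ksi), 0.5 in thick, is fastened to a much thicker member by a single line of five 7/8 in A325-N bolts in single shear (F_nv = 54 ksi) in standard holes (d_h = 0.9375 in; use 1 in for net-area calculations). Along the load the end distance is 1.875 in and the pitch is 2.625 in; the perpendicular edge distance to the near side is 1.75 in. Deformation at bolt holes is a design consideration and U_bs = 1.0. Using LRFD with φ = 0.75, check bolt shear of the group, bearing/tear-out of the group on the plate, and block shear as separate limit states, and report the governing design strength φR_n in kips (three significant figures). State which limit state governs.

Bolt shear: A_b = π·0.875²/4 = 0.6013 in²; R_n = 54 × 0.6013 × 5 × 1 = 162.4 kips → 0.75 × 162.4 = 122 kips.
Bearing: edge l_c = 1.406, r_n = 54.84 kips; interior l_c = 1.688, r_n = 65.81 kips; R_n = 54.84 + 4·65.81 = 318.1 kips → 239 kips.
Block shear: A_gv = 6.188, A_nv = 3.938, A_nt = 0.625 in²; R_n = min(0.6F_uA_nv, 0.6F_yA_gv) + U_bs·F_u·A_nt = 194.2 kips → 146 kips.
Bolt shear governs: 122 kips.

122 kips (bolt shear governs)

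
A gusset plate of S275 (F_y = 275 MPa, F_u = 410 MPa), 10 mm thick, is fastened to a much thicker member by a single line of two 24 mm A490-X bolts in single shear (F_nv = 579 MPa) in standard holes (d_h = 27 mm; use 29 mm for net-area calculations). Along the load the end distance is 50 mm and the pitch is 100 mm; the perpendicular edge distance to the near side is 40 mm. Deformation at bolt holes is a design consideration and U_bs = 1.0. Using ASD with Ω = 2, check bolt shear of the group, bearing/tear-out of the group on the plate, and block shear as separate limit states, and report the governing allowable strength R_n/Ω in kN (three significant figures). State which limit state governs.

176 kN (block shear governs)

Bolt shear: A_b = π·24²/4 = 452.4 mm²; R_n = 579 × 452.4 × 2 × 1 / 1000 = 523.9 kN → 523.9 / 2 = 262 kN.
Bearing: edge l_c = 36.5, r_n = 179.6 kN; interior l_c = 73, r_n = 236.2 kN; R_n = 179.6 + 1·236.2 = 415.7 kN → 208 kN.
Block shear: A_gv = 1500, A_nv = 1065, A_nt = 255 mm²; R_n = min(0.6F_uA_nv, 0.6F_yA_gv) + U_bs·F_u·A_nt = 352.1 kN → 176 kN.
Block shear governs: 176 kN.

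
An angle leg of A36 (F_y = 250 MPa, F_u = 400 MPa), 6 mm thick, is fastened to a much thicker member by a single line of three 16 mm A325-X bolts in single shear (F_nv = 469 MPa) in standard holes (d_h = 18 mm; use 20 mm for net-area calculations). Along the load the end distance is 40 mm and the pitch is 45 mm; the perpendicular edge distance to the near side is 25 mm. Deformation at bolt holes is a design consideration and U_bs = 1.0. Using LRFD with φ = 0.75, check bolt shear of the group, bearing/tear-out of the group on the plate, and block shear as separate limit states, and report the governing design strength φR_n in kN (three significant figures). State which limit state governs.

Bolt shear: A_b = π·16²/4 = 201.1 mm²; R_n = 469 × 201.1 × 3 × 1 / 1000 = 282.9 kN → 0.75 × 282.9 = 212 kN.
Bearing: edge l_c = 31, r_n = 89.28 kN; interior l_c = 27, r_n = 77.76 kN; R_n = 89.28 + 2·77.76 = 244.8 kN → 184 kN.
Block shear: A_gv = 780, A_nv = 480, A_nt = 90 mm²; R_n = min(0.6F_uA_nv, 0.6F_yA_gv) + U_bs·F_u·A_nt = 151.2 kN → 113 kN.
Block shear governs: 113 kN.

113 kN (block shear governs)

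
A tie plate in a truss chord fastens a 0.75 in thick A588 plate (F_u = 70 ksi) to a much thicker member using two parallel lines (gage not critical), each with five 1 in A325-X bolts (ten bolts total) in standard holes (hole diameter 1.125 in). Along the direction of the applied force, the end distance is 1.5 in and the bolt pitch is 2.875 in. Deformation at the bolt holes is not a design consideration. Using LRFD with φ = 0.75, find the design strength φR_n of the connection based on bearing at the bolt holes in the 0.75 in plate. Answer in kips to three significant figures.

938 kips

Per bolt r_n = 1.5 l_c t F_u ≤ 3.0 d t F_u; upper limit = 3.0 × 1 × 0.75 × 70 = 157.5 kips.
Edge bolt: l_c = 1.5 − 1.125/2 = 0.9375 in → 1.5 × 0.9375 × 0.75 × 70 = 73.83 → r_n = 73.83 kips.
Interior bolts: l_c = 2.875 − 1.125 = 1.75 in → 1.5 × 1.75 × 0.75 × 70 = 137.8 → r_n = 137.8 kips.
R_n = 2 × 73.83 + 8 × 137.8 = 1250 kips.
Design strength φR_n = 0.75 × 1250 = 938 kips.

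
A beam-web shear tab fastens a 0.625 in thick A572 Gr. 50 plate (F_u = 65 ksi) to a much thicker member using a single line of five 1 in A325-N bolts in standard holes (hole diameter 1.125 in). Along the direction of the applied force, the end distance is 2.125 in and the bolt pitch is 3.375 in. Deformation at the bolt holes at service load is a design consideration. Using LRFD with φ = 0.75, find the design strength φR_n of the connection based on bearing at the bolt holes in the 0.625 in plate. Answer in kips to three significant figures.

Per bolt r_n = 1.2 l_c t F_u ≤ 2.4 d t F_u; upper limit = 2.4 × 1 × 0.625 × 65 = 97.5 kips.
Edge bolt: l_c = 2.125 − 1.125/2 = 1.562 in → 1.2 × 1.562 × 0.625 × 65 = 76.17 → r_n = 76.17 kips.
Interior bolts: l_c = 3.375 − 1.125 = 2.25 in → 1.2 × 2.25 × 0.625 × 65 = 109.7 → r_n = 97.5 kips.
R_n = 1 × 76.17 + 4 × 97.5 = 466.2 kips.
Design strength φR_n = 0.75 × 466.2 = 350 kips.

350 kips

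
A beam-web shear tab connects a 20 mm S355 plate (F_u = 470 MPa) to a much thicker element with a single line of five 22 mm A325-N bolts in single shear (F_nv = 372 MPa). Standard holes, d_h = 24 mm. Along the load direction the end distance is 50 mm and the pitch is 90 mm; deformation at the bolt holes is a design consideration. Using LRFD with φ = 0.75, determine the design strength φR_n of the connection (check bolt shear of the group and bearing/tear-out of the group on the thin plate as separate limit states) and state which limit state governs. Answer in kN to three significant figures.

530 kN (bolt shear governs)

Bolt shear: A_b = π·22²/4 = 380.1 mm²; R_n = 372 × 380.1 × 5 × 1 / 1000 = 707 kN → 0.75 × 707 = 530 kN.
Bearing (1.2 l_c t F_u ≤ 2.4 d t F_u): upper limit = 2.4·22·20·470 / 1000 = 496.3 kN.
  Edge l_c = 50 − 24/2 = 38 → r_n = 428.6 kN; interior l_c = 90 − 24 = 66 → r_n = 496.3 kN.
  R_n,bearing = 1·428.6 + 4·496.3 = 2414 kN → 0.75 × 2414 = 1810 kN.
Bolt shear governs: 530 kN.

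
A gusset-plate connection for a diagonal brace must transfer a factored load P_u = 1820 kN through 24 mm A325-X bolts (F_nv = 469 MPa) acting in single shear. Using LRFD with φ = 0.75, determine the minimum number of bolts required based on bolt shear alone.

12 bolts

A_b = π·24²/4 = 452.4 mm².
Per-bolt design strength φR_n = 0.75 × 469 × 452.4 × 1 / 1000 = 159.1 kN.
n ≥ 1820 / 159.1 = 11.44 → use 12 bolts.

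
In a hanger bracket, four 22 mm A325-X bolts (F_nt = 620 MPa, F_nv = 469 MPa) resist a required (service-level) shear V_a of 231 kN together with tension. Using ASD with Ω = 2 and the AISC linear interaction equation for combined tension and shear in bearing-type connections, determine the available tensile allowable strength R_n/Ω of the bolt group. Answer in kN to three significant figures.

307 kN

A_b = π·22²/4 = 380.1 mm²; f_rv = 231 × 1000 / (4 × 380.1) = 151.9 MPa.
F'_nt = 1.3 F_nt − (Ω F_nt / F_nv) f_rv = 1.3·620 − (2·620/469)·151.9 = 404.3 MPa, capped at F_nt → F'_nt = 404.3 MPa.
R_n = F'_nt · A_b · n = 404.3 × 380.1 × 4 / 1000 = 614.8 kN.
Allowable strength R_n/Ω = 614.8 / 2 = 307 kN.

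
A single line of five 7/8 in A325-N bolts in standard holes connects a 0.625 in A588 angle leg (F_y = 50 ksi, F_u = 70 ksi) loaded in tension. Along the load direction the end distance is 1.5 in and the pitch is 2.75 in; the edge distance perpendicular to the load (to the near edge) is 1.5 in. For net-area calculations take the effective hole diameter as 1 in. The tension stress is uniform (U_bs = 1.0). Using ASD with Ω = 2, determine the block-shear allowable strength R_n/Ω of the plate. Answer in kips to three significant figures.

127 kips

Shear plane L_v = 1.5 + 4·2.75 = 12.5 in; A_gv = 12.5 × 0.625 = 7.812 in².
A_nv = (12.5 − 4.5·1) × 0.625 = 5 in².
A_nt = (1.5 − 0.5·1) × 0.625 = 0.625 in².
0.6 F_u A_nv = 210 kips; 0.6 F_y A_gv = 234.4 kips → shear rupture governs the shear term.
R_n = 210 + 1.0 × 70 × 0.625 = 253.8 kips.
Allowable strength R_n/Ω = 253.8 / 2 = 127 kips.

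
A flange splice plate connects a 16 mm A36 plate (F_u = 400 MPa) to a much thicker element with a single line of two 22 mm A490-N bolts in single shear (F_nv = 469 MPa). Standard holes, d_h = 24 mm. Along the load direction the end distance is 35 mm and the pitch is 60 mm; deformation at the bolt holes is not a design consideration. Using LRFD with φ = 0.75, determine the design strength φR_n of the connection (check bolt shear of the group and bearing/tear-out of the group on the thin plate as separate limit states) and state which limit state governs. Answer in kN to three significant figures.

267 kN (bolt shear governs)

Bolt shear: A_b = π·22²/4 = 380.1 mm²; R_n = 469 × 380.1 × 2 × 1 / 1000 = 356.6 kN → 0.75 × 356.6 = 267 kN.
Bearing (1.5 l_c t F_u ≤ 3.0 d t F_u): upper limit = 3.0·22·16·400 / 1000 = 422.4 kN.
  Edge l_c = 35 − 24/2 = 23 → r_n = 220.8 kN; interior l_c = 60 − 24 = 36 → r_n = 345.6 kN.
  R_n,bearing = 1·220.8 + 1·345.6 = 566.4 kN → 0.75 × 566.4 = 425 kN.
Bolt shear governs: 267 kN.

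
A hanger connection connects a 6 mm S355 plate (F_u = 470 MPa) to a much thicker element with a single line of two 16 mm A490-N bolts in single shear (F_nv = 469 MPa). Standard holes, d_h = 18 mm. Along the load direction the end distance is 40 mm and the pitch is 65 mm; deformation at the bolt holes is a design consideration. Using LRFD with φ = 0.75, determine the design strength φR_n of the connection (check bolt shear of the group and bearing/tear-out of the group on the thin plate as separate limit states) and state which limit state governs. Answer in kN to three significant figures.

141 kN (bolt shear governs)

Bolt shear: A_b = π·16²/4 = 201.1 mm²; R_n = 469 × 201.1 × 2 × 1 / 1000 = 188.6 kN → 0.75 × 188.6 = 141 kN.
Bearing (1.2 l_c t F_u ≤ 2.4 d t F_u): upper limit = 2.4·16·6·470 / 1000 = 108.3 kN.
  Edge l_c = 40 − 18/2 = 31 → r_n = 104.9 kN; interior l_c = 65 − 18 = 47 → r_n = 108.3 kN.
  R_n,bearing = 1·104.9 + 1·108.3 = 213.2 kN → 0.75 × 213.2 = 160 kN.
Bolt shear governs: 141 kN.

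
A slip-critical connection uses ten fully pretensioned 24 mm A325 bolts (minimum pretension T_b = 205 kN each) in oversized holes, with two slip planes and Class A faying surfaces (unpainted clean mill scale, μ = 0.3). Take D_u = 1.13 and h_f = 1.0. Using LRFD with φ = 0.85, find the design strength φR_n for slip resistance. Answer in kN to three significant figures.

1180 kN

R_n = μ · D_u · h_f · T_b · n_s · n_b = 0.3 × 1.13 × 1.0 × 205 × 2 × 10 = 1390 kN.
Design strength φR_n = 0.85 × 1390 = 1180 kN.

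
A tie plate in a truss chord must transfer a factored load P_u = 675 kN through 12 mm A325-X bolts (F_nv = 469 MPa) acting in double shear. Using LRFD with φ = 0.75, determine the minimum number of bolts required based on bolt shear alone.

9 bolts

A_b = π·12²/4 = 113.1 mm².
Per-bolt design strength φR_n = 0.75 × 469 × 113.1 × 2 / 1000 = 79.56 kN.
n ≥ 675 / 79.56 = 8.484 → use 9 bolts.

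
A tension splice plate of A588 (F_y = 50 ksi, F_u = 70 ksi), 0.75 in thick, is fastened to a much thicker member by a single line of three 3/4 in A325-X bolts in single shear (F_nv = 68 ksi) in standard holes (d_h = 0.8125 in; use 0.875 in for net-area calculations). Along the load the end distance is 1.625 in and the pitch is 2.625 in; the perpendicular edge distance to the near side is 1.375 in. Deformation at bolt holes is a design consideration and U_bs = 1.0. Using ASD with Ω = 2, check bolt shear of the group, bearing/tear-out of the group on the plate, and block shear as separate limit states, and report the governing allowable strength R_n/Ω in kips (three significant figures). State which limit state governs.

45.1 kips (bolt shear governs)

Bolt shear: A_b = π·0.75²/4 = 0.4418 in²; R_n = 68 × 0.4418 × 3 × 1 = 90.12 kips → 90.12 / 2 = 45.1 kips.
Bearing: edge l_c = 1.219, r_n = 76.78 kips; interior l_c = 1.812, r_n = 94.5 kips; R_n = 76.78 + 2·94.5 = 265.8 kips → 133 kips.
Block shear: A_gv = 5.156, A_nv = 3.516, A_nt = 0.7031 in²; R_n = min(0.6F_uA_nv, 0.6F_yA_gv) + U_bs·F_u·A_nt = 196.9 kips → 98.4 kips.
Bolt shear governs: 45.1 kips.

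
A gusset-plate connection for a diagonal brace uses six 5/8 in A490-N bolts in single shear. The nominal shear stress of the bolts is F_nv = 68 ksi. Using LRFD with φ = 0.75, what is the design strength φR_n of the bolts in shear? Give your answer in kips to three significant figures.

93.9 kips

A_b = π × 0.625² / 4 = 0.3068 in².
R_n = F_nv · A_b · n · n_s = 68 × 0.3068 × 6 × 1 = 125.2 kips.
Design strength φR_n = 0.75 × 125.2 = 93.9 kips.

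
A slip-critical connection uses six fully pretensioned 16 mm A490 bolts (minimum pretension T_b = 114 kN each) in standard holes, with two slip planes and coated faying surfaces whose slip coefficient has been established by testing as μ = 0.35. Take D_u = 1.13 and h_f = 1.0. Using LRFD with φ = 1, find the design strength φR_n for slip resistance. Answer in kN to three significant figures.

R_n = μ · D_u · h_f · T_b · n_s · n_b = 0.35 × 1.13 × 1.0 × 114 × 2 × 6 = 541 kN.
Design strength φR_n = 1 × 541 = 541 kN.

541 kN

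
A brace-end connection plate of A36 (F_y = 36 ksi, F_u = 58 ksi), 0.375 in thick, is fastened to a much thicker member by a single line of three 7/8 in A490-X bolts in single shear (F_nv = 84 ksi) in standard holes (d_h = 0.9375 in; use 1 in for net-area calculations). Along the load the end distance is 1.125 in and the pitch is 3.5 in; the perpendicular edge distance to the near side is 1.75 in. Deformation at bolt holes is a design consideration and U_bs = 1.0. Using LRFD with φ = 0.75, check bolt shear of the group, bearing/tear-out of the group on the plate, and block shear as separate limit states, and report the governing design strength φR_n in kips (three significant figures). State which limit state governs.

69.8 kips (block shear governs)

Bolt shear: A_b = π·0.875²/4 = 0.6013 in²; R_n = 84 × 0.6013 × 3 × 1 = 151.5 kips → 0.75 × 151.5 = 114 kips.
Bearing: edge l_c = 0.6562, r_n = 17.13 kips; interior l_c = 2.562, r_n = 45.68 kips; R_n = 17.13 + 2·45.68 = 108.5 kips → 81.4 kips.
Block shear: A_gv = 3.047, A_nv = 2.109, A_nt = 0.4688 in²; R_n = min(0.6F_uA_nv, 0.6F_yA_gv) + U_bs·F_u·A_nt = 93 kips → 69.8 kips.
Block shear governs: 69.8 kips.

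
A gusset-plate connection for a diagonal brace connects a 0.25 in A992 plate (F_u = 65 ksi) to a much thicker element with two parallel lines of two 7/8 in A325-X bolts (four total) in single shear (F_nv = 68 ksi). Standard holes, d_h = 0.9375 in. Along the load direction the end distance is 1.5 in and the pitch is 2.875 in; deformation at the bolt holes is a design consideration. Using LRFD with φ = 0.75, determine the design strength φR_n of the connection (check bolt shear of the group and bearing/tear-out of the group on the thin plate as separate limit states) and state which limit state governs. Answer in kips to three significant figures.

81.4 kips (bearing governs)

Bolt shear: A_b = π·0.875²/4 = 0.6013 in²; R_n = 68 × 0.6013 × 4 × 1 = 163.6 kips → 0.75 × 163.6 = 123 kips.
Bearing (1.2 l_c t F_u ≤ 2.4 d t F_u): upper limit = 2.4·0.875·0.25·65 = 34.12 kips.
  Edge l_c = 1.5 − 0.9375/2 = 1.031 → r_n = 20.11 kips; interior l_c = 2.875 − 0.9375 = 1.938 → r_n = 34.12 kips.
  R_n,bearing = 2·20.11 + 2·34.12 = 108.5 kips → 0.75 × 108.5 = 81.4 kips.
Bearing governs: 81.4 kips.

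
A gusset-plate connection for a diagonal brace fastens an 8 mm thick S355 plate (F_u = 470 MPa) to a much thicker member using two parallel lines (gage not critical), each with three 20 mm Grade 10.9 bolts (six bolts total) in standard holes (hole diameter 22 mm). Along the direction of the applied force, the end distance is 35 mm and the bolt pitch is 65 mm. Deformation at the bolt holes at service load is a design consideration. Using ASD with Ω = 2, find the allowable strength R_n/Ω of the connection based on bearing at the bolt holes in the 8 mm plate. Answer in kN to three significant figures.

Per bolt r_n = 1.2 l_c t F_u ≤ 2.4 d t F_u; upper limit = 2.4 × 20 × 8 × 470 / 1000 = 180.5 kN.
Edge bolt: l_c = 35 − 22/2 = 24 mm → 1.2 × 24 × 8 × 470 / 1000 = 108.3 → r_n = 108.3 kN.
Interior bolts: l_c = 65 − 22 = 43 mm → 1.2 × 43 × 8 × 470 / 1000 = 194 → r_n = 180.5 kN.
R_n = 2 × 108.3 + 4 × 180.5 = 938.5 kN.
Allowable strength R_n/Ω = 938.5 / 2 = 469 kN.

469 kN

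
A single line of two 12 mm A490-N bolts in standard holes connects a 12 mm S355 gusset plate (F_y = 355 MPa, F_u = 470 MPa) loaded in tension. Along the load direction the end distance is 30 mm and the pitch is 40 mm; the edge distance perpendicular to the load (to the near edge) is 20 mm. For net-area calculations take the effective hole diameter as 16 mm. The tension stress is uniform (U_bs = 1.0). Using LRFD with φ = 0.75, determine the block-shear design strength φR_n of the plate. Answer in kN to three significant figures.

Shear plane L_v = 30 + 1·40 = 70 mm; A_gv = 70 × 12 = 840 mm².
A_nv = (70 − 1.5·16) × 12 = 552 mm².
A_nt = (20 − 0.5·16) × 12 = 144 mm².
0.6 F_u A_nv = 155.7 kN; 0.6 F_y A_gv = 178.9 kN → shear rupture governs the shear term.
R_n = 155.7 + 1.0 × 470 × 144 / 1000 = 223.3 kN.
Design strength φR_n = 0.75 × 223.3 = 168 kN.

168 kN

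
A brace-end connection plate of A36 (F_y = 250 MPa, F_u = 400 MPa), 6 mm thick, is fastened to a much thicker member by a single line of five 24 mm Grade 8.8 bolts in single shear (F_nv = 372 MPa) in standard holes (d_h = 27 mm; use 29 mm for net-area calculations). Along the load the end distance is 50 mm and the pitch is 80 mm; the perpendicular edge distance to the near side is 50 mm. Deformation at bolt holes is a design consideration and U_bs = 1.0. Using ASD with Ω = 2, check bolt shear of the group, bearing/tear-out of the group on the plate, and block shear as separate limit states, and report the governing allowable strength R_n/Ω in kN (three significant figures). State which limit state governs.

209 kN (block shear governs)

Bolt shear: A_b = π·24²/4 = 452.4 mm²; R_n = 372 × 452.4 × 5 × 1 / 1000 = 841.4 kN → 841.4 / 2 = 421 kN.
Bearing: edge l_c = 36.5, r_n = 105.1 kN; interior l_c = 53, r_n = 138.2 kN; R_n = 105.1 + 4·138.2 = 658.1 kN → 329 kN.
Block shear: A_gv = 2220, A_nv = 1437, A_nt = 213 mm²; R_n = min(0.6F_uA_nv, 0.6F_yA_gv) + U_bs·F_u·A_nt = 418.2 kN → 209 kN.
Block shear governs: 209 kN.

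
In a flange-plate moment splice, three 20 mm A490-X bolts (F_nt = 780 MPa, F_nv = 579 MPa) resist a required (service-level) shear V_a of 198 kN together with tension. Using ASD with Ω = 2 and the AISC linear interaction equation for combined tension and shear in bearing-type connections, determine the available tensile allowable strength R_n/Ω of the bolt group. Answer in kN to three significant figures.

A_b = π·20²/4 = 314.2 mm²; f_rv = 198 × 1000 / (3 × 314.2) = 210.1 MPa.
F'_nt = 1.3 F_nt − (Ω F_nt / F_nv) f_rv = 1.3·780 − (2·780/579)·210.1 = 448 MPa, capped at F_nt → F'_nt = 448 MPa.
R_n = F'_nt · A_b · n = 448 × 314.2 × 3 / 1000 = 422.2 kN.
Allowable strength R_n/Ω = 422.2 / 2 = 211 kN.

211 kN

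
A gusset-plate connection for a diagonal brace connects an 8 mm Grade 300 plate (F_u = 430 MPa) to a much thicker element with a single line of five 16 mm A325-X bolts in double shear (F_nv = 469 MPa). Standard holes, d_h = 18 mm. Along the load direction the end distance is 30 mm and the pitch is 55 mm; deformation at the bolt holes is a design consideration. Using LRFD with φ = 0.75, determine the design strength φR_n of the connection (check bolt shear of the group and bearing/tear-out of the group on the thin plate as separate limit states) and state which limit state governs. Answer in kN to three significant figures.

Bolt shear: A_b = π·16²/4 = 201.1 mm²; R_n = 469 × 201.1 × 5 × 2 / 1000 = 943 kN → 0.75 × 943 = 707 kN.
Bearing (1.2 l_c t F_u ≤ 2.4 d t F_u): upper limit = 2.4·16·8·430 / 1000 = 132.1 kN.
  Edge l_c = 30 − 18/2 = 21 → r_n = 86.69 kN; interior l_c = 55 − 18 = 37 → r_n = 132.1 kN.
  R_n,bearing = 1·86.69 + 4·132.1 = 615.1 kN → 0.75 × 615.1 = 461 kN.
Bearing governs: 461 kN.

461 kN (bearing governs)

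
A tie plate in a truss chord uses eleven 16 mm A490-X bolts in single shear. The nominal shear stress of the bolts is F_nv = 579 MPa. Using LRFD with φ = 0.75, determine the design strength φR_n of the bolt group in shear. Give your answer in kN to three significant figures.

960 kN

A_b = π × 16² / 4 = 201.1 mm².
R_n = F_nv · A_b · n · n_s = 579 × 201.1 × 11 × 1 / 1000 = 1281 kN.
Design strength φR_n = 0.75 × 1281 = 960 kN.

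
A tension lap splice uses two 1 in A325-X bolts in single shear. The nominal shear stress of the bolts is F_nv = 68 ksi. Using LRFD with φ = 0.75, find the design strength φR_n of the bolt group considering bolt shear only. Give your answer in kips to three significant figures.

80.1 kips

A_b = π × 1² / 4 = 0.7854 in².
R_n = F_nv · A_b · n · n_s = 68 × 0.7854 × 2 × 1 = 106.8 kips.
Design strength φR_n = 0.75 × 106.8 = 80.1 kips.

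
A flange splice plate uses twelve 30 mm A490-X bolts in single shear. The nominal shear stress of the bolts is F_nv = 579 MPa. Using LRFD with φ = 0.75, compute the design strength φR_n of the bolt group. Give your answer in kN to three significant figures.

3680 kN

A_b = π × 30² / 4 = 706.9 mm².
R_n = F_nv · A_b · n · n_s = 579 × 706.9 × 12 × 1 / 1000 = 4911 kN.
Design strength φR_n = 0.75 × 4911 = 3680 kN.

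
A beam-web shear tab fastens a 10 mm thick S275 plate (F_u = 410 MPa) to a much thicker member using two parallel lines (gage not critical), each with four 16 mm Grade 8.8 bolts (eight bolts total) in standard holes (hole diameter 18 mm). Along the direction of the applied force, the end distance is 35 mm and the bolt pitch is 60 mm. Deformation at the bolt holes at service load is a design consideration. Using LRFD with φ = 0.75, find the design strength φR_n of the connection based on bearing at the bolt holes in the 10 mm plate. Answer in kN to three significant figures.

900 kN

Per bolt r_n = 1.2 l_c t F_u ≤ 2.4 d t F_u; upper limit = 2.4 × 16 × 10 × 410 / 1000 = 157.4 kN.
Edge bolt: l_c = 35 − 18/2 = 26 mm → 1.2 × 26 × 10 × 410 / 1000 = 127.9 → r_n = 127.9 kN.
Interior bolts: l_c = 60 − 18 = 42 mm → 1.2 × 42 × 10 × 410 / 1000 = 206.6 → r_n = 157.4 kN.
R_n = 2 × 127.9 + 6 × 157.4 = 1200 kN.
Design strength φR_n = 0.75 × 1200 = 900 kN.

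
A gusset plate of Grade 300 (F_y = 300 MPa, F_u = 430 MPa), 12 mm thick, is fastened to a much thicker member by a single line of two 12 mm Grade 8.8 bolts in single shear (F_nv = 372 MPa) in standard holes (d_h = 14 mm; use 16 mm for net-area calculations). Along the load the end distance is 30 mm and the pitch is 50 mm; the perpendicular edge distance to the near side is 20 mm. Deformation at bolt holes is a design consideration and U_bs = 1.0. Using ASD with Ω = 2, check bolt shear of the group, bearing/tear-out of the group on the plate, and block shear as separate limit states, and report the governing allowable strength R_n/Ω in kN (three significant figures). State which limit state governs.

42.1 kN (bolt shear governs)

Bolt shear: A_b = π·12²/4 = 113.1 mm²; R_n = 372 × 113.1 × 2 × 1 / 1000 = 84.14 kN → 84.14 / 2 = 42.1 kN.
Bearing: edge l_c = 23, r_n = 142.4 kN; interior l_c = 36, r_n = 148.6 kN; R_n = 142.4 + 1·148.6 = 291 kN → 146 kN.
Block shear: A_gv = 960, A_nv = 672, A_nt = 144 mm²; R_n = min(0.6F_uA_nv, 0.6F_yA_gv) + U_bs·F_u·A_nt = 234.7 kN → 117 kN.
Bolt shear governs: 42.1 kN.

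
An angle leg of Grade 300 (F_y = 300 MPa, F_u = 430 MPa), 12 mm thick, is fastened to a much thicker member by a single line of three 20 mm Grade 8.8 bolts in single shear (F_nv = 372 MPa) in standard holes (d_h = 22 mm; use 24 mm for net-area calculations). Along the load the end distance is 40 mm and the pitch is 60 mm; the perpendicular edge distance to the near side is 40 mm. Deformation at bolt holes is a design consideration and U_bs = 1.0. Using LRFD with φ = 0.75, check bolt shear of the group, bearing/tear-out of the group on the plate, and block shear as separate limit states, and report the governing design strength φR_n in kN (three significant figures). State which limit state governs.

263 kN (bolt shear governs)

Bolt shear: A_b = π·20²/4 = 314.2 mm²; R_n = 372 × 314.2 × 3 × 1 / 1000 = 350.6 kN → 0.75 × 350.6 = 263 kN.
Bearing: edge l_c = 29, r_n = 179.6 kN; interior l_c = 38, r_n = 235.3 kN; R_n = 179.6 + 2·235.3 = 650.2 kN → 488 kN.
Block shear: A_gv = 1920, A_nv = 1200, A_nt = 336 mm²; R_n = min(0.6F_uA_nv, 0.6F_yA_gv) + U_bs·F_u·A_nt = 454.1 kN → 341 kN.
Bolt shear governs: 263 kN.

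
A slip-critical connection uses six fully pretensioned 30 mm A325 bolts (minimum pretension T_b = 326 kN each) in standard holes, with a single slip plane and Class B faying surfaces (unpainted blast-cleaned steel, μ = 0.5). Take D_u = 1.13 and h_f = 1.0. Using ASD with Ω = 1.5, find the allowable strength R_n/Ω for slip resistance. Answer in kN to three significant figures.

737 kN

R_n = μ · D_u · h_f · T_b · n_s · n_b = 0.5 × 1.13 × 1.0 × 326 × 1 × 6 = 1105 kN.
Allowable strength R_n/Ω = 1105 / 1.5 = 737 kN.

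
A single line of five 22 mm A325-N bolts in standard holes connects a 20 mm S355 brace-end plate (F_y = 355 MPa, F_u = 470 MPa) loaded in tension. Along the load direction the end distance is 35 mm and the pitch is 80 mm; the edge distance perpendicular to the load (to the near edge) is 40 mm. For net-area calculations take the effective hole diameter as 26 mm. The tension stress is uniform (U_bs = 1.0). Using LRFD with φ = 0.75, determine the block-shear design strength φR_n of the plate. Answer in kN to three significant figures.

1200 kN

Shear plane L_v = 35 + 4·80 = 355 mm; A_gv = 355 × 20 = 7100 mm².
A_nv = (355 − 4.5·26) × 20 = 4760 mm².
A_nt = (40 − 0.5·26) × 20 = 540 mm².
0.6 F_u A_nv = 1342 kN; 0.6 F_y A_gv = 1512 kN → shear rupture governs the shear term.
R_n = 1342 + 1.0 × 470 × 540 / 1000 = 1596 kN.
Design strength φR_n = 0.75 × 1596 = 1200 kN.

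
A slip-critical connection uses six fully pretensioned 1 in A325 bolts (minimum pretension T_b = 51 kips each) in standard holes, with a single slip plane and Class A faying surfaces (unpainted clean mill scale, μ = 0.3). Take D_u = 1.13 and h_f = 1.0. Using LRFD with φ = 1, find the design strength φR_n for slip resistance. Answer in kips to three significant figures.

104 kips

R_n = μ · D_u · h_f · T_b · n_s · n_b = 0.3 × 1.13 × 1.0 × 51 × 1 × 6 = 103.7 kips.
Design strength φR_n = 1 × 103.7 = 104 kips.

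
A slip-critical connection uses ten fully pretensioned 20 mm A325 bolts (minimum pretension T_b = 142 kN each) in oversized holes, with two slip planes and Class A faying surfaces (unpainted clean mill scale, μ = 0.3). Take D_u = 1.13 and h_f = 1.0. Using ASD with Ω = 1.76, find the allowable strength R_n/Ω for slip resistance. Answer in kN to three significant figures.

R_n = μ · D_u · h_f · T_b · n_s · n_b = 0.3 × 1.13 × 1.0 × 142 × 2 × 10 = 962.8 kN.
Allowable strength R_n/Ω = 962.8 / 1.76 = 547 kN.

547 kN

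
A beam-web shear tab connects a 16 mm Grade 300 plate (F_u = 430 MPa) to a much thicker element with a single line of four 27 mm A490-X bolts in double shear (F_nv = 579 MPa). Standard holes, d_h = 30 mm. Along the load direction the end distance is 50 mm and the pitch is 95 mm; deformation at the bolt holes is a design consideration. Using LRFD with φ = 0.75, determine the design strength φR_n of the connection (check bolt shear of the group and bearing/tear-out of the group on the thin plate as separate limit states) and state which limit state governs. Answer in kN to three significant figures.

Bolt shear: A_b = π·27²/4 = 572.6 mm²; R_n = 579 × 572.6 × 4 × 2 / 1000 = 2652 kN → 0.75 × 2652 = 1990 kN.
Bearing (1.2 l_c t F_u ≤ 2.4 d t F_u): upper limit = 2.4·27·16·430 / 1000 = 445.8 kN.
  Edge l_c = 50 − 30/2 = 35 → r_n = 289 kN; interior l_c = 95 − 30 = 65 → r_n = 445.8 kN.
  R_n,bearing = 1·289 + 3·445.8 = 1626 kN → 0.75 × 1626 = 1220 kN.
Bearing governs: 1220 kN.

1220 kN (bearing governs)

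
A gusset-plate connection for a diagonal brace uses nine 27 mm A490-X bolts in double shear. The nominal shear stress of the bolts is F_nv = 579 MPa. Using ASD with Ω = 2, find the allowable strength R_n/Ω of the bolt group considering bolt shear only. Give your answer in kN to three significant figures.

2980 kN

A_b = π × 27² / 4 = 572.6 mm².
R_n = F_nv · A_b · n · n_s = 579 × 572.6 × 9 × 2 / 1000 = 5967 kN.
Allowable strength R_n/Ω = 5967 / 2 = 2980 kN.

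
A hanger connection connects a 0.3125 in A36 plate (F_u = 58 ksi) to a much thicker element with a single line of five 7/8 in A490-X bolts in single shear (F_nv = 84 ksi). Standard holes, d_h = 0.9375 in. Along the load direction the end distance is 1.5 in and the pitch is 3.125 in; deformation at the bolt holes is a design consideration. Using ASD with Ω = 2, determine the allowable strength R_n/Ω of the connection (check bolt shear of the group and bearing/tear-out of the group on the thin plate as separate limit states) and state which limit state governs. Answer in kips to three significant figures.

87.3 kips (bearing governs)

Bolt shear: A_b = π·0.875²/4 = 0.6013 in²; R_n = 84 × 0.6013 × 5 × 1 = 252.6 kips → 252.6 / 2 = 126 kips.
Bearing (1.2 l_c t F_u ≤ 2.4 d t F_u): upper limit = 2.4·0.875·0.3125·58 = 38.06 kips.
  Edge l_c = 1.5 − 0.9375/2 = 1.031 → r_n = 22.43 kips; interior l_c = 3.125 − 0.9375 = 2.188 → r_n = 38.06 kips.
  R_n,bearing = 1·22.43 + 4·38.06 = 174.7 kips → 174.7 / 2 = 87.3 kips.
Bearing governs: 87.3 kips.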